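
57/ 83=0.69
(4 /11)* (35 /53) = 140 /583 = 0.24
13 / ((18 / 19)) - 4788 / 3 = -28481 / 18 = -1582.28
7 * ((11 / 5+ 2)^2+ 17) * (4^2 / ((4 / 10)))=48496 / 5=9699.20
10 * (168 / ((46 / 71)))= 59640 / 23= 2593.04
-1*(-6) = 6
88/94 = 44/47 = 0.94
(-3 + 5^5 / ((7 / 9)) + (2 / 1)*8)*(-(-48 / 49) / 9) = 451456 / 1029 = 438.73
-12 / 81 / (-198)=2 / 2673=0.00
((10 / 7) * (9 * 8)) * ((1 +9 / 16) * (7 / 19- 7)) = -20250 / 19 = -1065.79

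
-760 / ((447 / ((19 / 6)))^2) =-68590 / 1798281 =-0.04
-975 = -975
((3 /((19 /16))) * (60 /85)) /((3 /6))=3.57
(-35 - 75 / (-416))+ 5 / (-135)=-391511 / 11232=-34.86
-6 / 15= -2 / 5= -0.40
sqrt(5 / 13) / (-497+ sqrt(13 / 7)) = -0.00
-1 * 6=-6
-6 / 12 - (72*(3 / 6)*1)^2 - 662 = -3917 / 2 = -1958.50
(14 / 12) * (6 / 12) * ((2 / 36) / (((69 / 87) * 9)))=203 / 44712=0.00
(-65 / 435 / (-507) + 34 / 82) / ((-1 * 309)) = -57722 / 42985917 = -0.00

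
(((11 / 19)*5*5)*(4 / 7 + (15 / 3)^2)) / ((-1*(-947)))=49225 / 125951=0.39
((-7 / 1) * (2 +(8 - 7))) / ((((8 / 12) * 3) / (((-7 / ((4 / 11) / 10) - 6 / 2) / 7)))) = 1173 / 4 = 293.25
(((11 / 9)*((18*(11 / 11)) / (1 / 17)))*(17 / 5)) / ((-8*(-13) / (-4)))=-3179 / 65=-48.91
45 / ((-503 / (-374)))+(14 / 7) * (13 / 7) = 130888 / 3521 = 37.17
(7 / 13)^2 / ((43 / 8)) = 392 / 7267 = 0.05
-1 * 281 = -281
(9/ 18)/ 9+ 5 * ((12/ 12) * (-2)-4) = -539/ 18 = -29.94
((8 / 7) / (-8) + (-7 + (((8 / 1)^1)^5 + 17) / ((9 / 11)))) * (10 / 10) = 2523995 / 63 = 40063.41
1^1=1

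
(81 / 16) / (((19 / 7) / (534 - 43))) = 278397 / 304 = 915.78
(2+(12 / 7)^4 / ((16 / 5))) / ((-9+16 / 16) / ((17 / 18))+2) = -95897 / 132055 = -0.73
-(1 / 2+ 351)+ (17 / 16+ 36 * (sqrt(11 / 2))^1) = -5607 / 16+ 18 * sqrt(22) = -266.01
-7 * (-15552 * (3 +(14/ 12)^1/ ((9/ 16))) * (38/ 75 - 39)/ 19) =-531577536/ 475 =-1119110.60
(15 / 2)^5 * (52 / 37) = 9871875 / 296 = 33350.93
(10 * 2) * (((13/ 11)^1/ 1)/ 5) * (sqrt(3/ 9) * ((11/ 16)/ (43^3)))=13 * sqrt(3)/ 954084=0.00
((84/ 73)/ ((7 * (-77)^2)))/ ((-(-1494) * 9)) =2/ 969942897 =0.00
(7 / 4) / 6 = 7 / 24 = 0.29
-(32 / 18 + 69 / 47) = -1373 / 423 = -3.25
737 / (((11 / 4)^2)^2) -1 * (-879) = 1187101 / 1331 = 891.89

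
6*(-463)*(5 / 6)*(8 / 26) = -9260 / 13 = -712.31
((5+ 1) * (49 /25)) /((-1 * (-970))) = 0.01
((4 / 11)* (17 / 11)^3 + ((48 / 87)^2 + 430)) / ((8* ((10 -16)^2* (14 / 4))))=2657450129 / 6205792824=0.43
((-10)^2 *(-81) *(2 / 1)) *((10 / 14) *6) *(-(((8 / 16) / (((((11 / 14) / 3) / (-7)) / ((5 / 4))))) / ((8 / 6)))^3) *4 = -46520462953125 / 85184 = -546117380.65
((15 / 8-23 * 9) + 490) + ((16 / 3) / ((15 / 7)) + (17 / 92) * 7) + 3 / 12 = 2392153 / 8280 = 288.91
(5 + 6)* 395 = 4345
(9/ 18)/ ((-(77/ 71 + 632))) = -71/ 89898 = -0.00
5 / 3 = 1.67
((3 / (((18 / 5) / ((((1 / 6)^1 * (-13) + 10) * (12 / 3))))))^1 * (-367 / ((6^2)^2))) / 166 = -0.04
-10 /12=-0.83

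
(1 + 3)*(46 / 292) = 0.63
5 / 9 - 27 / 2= -12.94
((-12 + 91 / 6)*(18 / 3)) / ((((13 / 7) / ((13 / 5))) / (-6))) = -798 / 5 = -159.60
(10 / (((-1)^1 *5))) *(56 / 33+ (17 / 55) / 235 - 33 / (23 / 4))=8.08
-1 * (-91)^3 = 753571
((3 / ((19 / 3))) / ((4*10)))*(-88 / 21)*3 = -99 / 665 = -0.15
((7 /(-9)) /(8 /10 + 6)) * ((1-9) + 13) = -175 /306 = -0.57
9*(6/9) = 6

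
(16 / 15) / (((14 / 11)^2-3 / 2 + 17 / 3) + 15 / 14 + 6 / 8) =54208 / 386635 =0.14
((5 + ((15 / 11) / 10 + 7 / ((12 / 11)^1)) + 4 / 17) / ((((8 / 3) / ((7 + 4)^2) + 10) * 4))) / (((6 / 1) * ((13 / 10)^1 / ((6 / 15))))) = 290983 / 19295952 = 0.02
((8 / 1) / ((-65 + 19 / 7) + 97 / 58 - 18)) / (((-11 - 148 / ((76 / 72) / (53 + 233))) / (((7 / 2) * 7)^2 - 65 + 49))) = 12018412 / 8108120207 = 0.00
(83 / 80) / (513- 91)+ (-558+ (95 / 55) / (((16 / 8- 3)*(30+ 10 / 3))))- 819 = -2556905251 / 1856800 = -1377.05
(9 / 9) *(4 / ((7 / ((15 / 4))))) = 15 / 7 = 2.14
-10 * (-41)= 410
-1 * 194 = -194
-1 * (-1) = 1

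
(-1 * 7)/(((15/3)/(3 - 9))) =42/5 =8.40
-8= -8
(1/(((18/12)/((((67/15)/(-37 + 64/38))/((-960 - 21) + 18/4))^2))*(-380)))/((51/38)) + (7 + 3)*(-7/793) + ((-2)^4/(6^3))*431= 31.84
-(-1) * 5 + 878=883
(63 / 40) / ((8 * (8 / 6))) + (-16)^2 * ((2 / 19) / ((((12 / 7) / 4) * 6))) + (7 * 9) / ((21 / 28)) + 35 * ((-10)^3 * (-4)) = 30663911999 / 218880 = 140094.63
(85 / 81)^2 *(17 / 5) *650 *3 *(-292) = -4662437000 / 2187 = -2131887.06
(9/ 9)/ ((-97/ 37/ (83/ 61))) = -3071/ 5917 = -0.52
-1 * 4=-4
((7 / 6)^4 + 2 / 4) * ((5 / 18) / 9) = 15245 / 209952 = 0.07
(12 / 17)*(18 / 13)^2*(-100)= -388800 / 2873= -135.33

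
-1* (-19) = 19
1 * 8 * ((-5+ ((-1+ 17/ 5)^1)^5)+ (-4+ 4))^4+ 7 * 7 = 23662269774448970493033/ 95367431640625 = 248116881.91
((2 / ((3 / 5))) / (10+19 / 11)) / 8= 55 / 1548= 0.04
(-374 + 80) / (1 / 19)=-5586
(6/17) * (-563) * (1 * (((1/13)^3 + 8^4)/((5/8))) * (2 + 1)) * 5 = -729559874736/37349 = -19533585.23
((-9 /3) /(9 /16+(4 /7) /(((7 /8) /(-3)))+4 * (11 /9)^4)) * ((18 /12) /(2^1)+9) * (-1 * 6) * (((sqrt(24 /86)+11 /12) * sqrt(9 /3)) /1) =5416446672 * sqrt(43) /1665384883+827512686 * sqrt(3) /38729881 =58.33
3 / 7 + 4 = 31 / 7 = 4.43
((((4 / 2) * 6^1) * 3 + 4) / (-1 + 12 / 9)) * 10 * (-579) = -694800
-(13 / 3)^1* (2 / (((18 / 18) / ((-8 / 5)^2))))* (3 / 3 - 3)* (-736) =-2449408 / 75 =-32658.77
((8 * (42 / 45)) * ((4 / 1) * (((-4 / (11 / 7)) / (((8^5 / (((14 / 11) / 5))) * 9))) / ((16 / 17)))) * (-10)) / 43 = 5831 / 359631360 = 0.00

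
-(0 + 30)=-30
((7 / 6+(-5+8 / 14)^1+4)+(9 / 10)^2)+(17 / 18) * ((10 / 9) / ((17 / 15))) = 46759 / 18900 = 2.47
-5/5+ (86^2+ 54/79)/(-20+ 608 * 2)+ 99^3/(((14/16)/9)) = 143495653055/14378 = 9980223.47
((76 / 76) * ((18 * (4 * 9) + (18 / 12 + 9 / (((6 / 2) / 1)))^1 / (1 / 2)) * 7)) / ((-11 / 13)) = -59787 / 11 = -5435.18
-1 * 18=-18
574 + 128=702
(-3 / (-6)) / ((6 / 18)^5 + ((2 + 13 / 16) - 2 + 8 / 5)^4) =4976640000 / 337200544243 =0.01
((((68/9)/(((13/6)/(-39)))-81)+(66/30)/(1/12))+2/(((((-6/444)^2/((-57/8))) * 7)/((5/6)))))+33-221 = -676777/70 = -9668.24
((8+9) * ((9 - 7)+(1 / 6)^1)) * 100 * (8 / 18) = 44200 / 27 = 1637.04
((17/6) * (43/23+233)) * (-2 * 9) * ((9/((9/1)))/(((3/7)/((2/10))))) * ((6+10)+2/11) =-114425164/1265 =-90454.68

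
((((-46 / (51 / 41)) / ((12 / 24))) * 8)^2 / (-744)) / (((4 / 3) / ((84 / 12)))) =-199191776 / 80631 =-2470.41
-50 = -50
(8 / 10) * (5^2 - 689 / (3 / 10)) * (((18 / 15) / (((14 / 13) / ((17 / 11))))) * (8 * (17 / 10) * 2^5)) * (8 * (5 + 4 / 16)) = -15731069952 / 275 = -57203890.73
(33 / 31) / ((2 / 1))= 33 / 62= 0.53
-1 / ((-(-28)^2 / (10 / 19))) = 5 / 7448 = 0.00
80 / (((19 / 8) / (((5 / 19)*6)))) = 19200 / 361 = 53.19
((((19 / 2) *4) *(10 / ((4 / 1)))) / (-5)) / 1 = -19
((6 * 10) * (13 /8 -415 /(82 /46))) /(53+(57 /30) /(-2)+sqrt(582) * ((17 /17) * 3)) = 1315598450 /4608031 -75827000 * sqrt(582) /4608031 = -111.48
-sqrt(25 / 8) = -5*sqrt(2) / 4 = -1.77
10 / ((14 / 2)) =1.43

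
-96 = -96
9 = 9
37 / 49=0.76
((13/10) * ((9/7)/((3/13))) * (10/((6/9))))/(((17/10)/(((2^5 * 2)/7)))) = 486720/833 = 584.30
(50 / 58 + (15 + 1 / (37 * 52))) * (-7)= -6195483 / 55796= -111.04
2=2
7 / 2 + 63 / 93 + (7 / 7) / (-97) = 25061 / 6014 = 4.17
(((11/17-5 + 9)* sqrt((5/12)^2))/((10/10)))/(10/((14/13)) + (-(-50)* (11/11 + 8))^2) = 553/57836652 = 0.00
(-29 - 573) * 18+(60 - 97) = -10873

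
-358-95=-453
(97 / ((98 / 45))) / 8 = 4365 / 784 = 5.57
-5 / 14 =-0.36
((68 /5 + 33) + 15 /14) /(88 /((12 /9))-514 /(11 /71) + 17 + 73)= -36707 /2434460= -0.02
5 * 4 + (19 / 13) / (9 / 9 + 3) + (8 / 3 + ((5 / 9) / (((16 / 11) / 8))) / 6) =8263 / 351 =23.54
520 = 520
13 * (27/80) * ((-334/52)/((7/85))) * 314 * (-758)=81447918.91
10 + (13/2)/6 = 133/12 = 11.08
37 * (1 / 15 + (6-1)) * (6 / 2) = 2812 / 5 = 562.40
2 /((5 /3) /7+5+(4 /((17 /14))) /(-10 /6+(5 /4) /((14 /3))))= 83895 /120941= 0.69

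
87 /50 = 1.74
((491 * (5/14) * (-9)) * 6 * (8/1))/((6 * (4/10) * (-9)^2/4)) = -98200/63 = -1558.73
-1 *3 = -3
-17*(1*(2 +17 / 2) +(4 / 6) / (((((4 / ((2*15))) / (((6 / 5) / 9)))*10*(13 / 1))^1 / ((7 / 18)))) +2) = -372997 / 1755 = -212.53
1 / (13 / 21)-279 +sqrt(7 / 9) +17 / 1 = -3385 / 13 +sqrt(7) / 3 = -259.50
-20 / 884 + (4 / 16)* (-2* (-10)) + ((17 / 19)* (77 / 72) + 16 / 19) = 2048681 / 302328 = 6.78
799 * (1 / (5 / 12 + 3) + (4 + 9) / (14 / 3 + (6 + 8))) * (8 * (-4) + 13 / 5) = -38105109 / 1640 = -23234.82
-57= -57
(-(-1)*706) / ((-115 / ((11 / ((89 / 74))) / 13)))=-574684 / 133055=-4.32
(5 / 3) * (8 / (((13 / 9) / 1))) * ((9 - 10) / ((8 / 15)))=-225 / 13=-17.31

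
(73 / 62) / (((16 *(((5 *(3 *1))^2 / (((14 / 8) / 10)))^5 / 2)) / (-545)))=-133733299 / 5857660800000000000000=-0.00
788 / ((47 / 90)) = 70920 / 47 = 1508.94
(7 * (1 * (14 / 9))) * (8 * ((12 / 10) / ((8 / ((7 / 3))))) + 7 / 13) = 21266 / 585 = 36.35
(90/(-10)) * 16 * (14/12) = -168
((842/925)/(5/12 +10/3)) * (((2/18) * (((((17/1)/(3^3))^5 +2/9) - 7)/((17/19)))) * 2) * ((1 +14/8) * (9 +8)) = -33729297102776/1791819761625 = -18.82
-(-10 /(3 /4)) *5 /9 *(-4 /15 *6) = -320 /27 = -11.85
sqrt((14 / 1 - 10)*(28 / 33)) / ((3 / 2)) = 8*sqrt(231) / 99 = 1.23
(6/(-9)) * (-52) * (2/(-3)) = -208/9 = -23.11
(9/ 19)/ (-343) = -9/ 6517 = -0.00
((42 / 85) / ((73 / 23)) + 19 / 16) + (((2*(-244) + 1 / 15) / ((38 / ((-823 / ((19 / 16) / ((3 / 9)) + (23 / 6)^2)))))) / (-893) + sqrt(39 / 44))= 615561338833 / 885701561008 + sqrt(429) / 22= 1.64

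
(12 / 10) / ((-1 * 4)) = -3 / 10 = -0.30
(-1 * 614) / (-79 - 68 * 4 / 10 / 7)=21490 / 2901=7.41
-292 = -292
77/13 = 5.92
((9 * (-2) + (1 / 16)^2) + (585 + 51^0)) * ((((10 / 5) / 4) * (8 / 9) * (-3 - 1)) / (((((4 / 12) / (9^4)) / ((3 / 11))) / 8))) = -86729859 / 2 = -43364929.50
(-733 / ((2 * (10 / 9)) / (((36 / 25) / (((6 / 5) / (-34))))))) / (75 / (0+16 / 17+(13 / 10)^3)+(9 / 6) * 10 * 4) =5983037001 / 37299500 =160.41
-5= -5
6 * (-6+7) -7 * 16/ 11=-46/ 11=-4.18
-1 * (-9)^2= -81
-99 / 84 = -33 / 28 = -1.18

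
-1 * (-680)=680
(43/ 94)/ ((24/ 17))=731/ 2256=0.32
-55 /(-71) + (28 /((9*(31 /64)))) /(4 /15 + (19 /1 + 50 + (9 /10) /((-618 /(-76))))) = 153447775 /176940591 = 0.87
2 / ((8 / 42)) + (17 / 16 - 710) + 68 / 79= -881737 / 1264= -697.58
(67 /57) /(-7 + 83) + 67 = 290311 /4332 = 67.02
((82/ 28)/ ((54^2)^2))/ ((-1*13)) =-41/ 1547556192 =-0.00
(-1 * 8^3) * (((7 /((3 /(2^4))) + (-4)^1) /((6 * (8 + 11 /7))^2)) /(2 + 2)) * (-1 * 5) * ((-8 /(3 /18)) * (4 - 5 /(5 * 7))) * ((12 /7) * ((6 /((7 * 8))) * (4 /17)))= -27648000 /534191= -51.76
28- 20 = 8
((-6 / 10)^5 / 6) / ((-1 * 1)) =81 / 6250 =0.01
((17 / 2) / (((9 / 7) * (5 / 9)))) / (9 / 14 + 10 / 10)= 833 / 115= 7.24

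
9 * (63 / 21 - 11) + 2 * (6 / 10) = -354 / 5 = -70.80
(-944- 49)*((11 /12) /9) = -3641 /36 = -101.14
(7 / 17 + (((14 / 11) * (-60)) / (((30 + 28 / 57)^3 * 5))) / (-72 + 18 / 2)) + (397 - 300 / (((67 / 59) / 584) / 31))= -39319922629060279443 / 8221967174861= -4782301.10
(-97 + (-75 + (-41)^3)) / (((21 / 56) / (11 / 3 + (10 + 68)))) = -15046920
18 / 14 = 9 / 7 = 1.29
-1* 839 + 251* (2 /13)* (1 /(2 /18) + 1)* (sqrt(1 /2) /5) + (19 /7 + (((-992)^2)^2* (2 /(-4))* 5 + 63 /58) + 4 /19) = -18675246029752465 /7714 + 502* sqrt(2) /13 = -2420954891020.38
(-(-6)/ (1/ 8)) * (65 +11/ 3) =3296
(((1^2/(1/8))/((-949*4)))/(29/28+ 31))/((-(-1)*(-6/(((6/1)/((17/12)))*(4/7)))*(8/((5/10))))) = 8/4823767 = 0.00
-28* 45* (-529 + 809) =-352800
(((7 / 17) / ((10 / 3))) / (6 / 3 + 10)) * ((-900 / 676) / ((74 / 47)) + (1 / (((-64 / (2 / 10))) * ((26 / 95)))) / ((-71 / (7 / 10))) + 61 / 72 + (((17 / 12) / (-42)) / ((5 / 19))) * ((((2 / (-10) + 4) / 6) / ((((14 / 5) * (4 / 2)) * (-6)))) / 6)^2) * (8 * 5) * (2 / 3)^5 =71182718148359 / 754706446805525760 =0.00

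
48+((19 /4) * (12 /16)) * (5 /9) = 2399 /48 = 49.98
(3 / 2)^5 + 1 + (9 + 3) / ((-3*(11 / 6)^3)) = 338377 / 42592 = 7.94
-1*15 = -15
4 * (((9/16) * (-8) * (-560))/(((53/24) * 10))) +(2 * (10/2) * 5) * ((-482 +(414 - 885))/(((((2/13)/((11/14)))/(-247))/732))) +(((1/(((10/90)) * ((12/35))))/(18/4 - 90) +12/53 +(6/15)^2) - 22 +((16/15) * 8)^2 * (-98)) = 139568979684600517/3172050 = 43999615291.25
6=6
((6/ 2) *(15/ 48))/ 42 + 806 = 180549/ 224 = 806.02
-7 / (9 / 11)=-77 / 9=-8.56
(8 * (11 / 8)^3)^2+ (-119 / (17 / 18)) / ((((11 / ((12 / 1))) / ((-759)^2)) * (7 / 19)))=-880353900503 / 4096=-214930151.49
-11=-11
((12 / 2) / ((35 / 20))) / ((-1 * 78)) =-4 / 91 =-0.04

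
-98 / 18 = -49 / 9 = -5.44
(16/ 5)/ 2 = 8/ 5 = 1.60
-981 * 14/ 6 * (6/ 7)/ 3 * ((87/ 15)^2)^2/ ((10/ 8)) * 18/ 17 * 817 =-27209733793776/ 53125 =-512183224.35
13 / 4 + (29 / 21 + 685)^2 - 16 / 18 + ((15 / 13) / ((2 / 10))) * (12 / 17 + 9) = 183685592029 / 389844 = 471177.17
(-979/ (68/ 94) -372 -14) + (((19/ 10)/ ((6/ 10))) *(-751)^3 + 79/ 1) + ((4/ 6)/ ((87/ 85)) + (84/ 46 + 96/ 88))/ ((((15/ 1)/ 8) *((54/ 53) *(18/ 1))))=-5488203187317124829/ 4091734845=-1341290038.39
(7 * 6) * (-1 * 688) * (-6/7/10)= 12384/5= 2476.80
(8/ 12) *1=2/ 3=0.67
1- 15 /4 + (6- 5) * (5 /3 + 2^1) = 11 /12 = 0.92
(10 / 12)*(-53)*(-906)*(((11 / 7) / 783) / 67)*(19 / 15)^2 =31779913 / 16525215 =1.92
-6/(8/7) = -5.25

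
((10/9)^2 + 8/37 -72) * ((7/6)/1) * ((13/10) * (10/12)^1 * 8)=-19240676/26973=-713.33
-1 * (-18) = 18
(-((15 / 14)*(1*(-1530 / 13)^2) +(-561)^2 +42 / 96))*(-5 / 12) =31189776845 / 227136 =137317.63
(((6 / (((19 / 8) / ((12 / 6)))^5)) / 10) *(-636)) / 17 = -2000683008 / 210468415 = -9.51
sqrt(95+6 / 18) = sqrt(858) / 3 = 9.76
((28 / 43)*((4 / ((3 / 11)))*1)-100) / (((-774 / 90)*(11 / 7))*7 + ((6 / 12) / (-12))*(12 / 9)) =350040 / 366317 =0.96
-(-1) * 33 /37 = 33 /37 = 0.89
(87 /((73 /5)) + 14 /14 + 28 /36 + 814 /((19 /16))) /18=8653345 /224694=38.51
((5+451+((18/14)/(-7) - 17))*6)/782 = 64506/19159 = 3.37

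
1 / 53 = 0.02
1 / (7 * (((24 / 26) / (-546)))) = -169 / 2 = -84.50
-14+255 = 241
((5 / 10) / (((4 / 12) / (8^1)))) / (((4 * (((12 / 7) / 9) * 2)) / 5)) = 315 / 8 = 39.38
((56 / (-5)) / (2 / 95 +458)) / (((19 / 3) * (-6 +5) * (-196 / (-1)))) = 1 / 50764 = 0.00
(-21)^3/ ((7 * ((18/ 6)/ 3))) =-1323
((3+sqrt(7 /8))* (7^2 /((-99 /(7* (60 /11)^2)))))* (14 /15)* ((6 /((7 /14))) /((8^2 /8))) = -567.93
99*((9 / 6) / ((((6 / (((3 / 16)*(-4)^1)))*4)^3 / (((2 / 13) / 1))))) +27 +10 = 15761111 / 425984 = 37.00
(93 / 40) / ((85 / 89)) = 8277 / 3400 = 2.43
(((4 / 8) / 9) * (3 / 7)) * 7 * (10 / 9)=5 / 27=0.19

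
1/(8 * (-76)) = -1/608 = -0.00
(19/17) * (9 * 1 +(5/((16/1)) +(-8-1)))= 95/272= 0.35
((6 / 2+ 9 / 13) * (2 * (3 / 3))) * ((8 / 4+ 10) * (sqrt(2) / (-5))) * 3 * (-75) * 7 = 362880 * sqrt(2) / 13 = 39476.14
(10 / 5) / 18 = 1 / 9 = 0.11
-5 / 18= -0.28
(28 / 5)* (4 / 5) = 112 / 25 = 4.48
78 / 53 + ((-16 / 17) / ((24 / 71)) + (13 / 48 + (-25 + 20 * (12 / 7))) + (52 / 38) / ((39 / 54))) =58317461 / 5751984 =10.14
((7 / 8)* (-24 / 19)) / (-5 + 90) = -21 / 1615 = -0.01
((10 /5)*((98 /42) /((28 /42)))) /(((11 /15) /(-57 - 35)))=-9660 /11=-878.18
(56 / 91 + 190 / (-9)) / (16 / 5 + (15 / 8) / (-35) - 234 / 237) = -53043760 / 5587803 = -9.49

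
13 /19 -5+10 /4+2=7 /38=0.18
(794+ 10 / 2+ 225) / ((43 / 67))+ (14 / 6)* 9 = 69511 / 43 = 1616.53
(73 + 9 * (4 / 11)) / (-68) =-839 / 748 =-1.12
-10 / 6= -5 / 3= -1.67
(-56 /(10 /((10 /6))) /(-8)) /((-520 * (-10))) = 7 /31200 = 0.00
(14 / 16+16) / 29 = 135 / 232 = 0.58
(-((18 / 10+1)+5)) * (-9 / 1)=351 / 5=70.20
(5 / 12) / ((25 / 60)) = 1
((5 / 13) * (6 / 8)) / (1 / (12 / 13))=45 / 169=0.27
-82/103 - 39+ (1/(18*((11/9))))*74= -36.43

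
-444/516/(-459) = 37/19737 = 0.00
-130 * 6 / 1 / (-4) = 195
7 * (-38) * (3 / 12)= -133 / 2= -66.50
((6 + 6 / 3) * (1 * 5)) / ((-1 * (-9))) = 40 / 9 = 4.44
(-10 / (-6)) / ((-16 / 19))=-95 / 48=-1.98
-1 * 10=-10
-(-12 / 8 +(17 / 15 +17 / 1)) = -499 / 30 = -16.63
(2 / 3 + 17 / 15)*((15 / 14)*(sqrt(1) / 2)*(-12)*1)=-81 / 7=-11.57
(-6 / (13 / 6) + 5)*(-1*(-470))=13630 / 13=1048.46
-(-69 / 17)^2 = -4761 / 289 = -16.47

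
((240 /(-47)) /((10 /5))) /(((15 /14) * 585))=-112 /27495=-0.00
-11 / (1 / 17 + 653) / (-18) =187 / 199836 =0.00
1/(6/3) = 1/2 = 0.50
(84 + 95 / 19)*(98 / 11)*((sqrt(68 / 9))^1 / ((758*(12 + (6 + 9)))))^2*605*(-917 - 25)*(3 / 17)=-1.44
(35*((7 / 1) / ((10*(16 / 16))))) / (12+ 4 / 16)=2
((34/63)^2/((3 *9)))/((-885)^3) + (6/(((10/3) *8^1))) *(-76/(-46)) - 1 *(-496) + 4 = 3419442265141153873/6833803745758500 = 500.37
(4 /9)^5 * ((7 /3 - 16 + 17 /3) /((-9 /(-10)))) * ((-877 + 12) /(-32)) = -2214400 /531441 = -4.17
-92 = -92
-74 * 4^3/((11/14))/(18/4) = -132608/99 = -1339.47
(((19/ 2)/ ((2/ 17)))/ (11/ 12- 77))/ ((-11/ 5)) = 4845/ 10043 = 0.48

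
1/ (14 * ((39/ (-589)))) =-589/ 546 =-1.08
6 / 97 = 0.06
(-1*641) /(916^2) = -641 /839056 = -0.00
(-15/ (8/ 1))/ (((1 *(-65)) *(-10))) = -3/ 1040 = -0.00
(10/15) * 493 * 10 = 9860/3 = 3286.67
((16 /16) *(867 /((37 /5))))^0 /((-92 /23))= -1 /4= -0.25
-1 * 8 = -8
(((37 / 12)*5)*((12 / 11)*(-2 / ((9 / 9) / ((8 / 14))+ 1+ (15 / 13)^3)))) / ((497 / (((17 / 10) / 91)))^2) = -278018 / 25074517168085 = -0.00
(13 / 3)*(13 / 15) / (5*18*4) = 169 / 16200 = 0.01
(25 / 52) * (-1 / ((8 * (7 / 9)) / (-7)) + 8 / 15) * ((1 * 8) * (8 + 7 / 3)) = 30845 / 468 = 65.91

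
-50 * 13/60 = -65/6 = -10.83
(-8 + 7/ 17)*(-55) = 7095/ 17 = 417.35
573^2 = 328329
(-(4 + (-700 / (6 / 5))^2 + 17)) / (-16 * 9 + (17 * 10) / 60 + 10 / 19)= 116382182 / 48099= 2419.64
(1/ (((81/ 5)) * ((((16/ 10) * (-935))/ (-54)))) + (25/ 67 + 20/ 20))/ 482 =0.00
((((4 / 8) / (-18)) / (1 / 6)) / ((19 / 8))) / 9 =-4 / 513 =-0.01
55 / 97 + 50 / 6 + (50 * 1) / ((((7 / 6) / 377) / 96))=3159579730 / 2037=1551094.61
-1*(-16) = 16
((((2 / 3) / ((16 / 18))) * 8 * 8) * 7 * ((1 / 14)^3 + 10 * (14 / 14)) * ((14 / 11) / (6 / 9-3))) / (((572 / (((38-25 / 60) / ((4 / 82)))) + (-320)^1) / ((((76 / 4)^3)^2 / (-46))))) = -19531327504462209 / 3326561392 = -5871326.33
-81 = -81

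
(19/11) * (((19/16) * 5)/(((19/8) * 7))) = 95/154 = 0.62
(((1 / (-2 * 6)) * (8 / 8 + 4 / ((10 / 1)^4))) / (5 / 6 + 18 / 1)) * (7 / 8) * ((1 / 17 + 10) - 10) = -17507 / 76840000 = -0.00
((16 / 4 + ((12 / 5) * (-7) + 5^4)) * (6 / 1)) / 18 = 204.07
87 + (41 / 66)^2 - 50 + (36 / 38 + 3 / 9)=3200203 / 82764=38.67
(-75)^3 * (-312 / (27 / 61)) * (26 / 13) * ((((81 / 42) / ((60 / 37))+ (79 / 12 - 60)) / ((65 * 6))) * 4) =-6690327500 / 21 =-318587023.81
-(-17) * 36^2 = 22032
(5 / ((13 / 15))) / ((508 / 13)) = 75 / 508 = 0.15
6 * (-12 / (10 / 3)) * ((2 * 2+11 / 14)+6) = -8154 / 35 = -232.97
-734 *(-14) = 10276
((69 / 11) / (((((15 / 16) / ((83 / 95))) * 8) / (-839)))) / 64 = -1601651 / 167200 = -9.58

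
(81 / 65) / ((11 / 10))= 162 / 143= 1.13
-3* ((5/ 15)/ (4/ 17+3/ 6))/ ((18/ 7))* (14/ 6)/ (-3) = 833/ 2025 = 0.41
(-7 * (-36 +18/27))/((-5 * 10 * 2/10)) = -371/15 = -24.73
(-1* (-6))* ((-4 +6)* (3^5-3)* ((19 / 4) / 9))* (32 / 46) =24320 / 23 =1057.39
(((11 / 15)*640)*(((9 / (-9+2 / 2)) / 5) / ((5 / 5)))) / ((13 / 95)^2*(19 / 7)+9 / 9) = -175560 / 1747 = -100.49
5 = 5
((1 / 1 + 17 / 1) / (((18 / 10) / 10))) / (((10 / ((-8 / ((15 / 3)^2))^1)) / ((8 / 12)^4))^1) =-256 / 405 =-0.63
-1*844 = -844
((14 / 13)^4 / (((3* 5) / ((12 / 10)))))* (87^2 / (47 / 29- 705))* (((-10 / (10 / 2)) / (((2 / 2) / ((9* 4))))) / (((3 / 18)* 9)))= 57821831424 / 1040334425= 55.58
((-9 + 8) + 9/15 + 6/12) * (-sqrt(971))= -sqrt(971)/10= -3.12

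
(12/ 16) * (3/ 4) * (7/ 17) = 63/ 272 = 0.23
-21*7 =-147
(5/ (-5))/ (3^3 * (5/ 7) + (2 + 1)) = -7/ 156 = -0.04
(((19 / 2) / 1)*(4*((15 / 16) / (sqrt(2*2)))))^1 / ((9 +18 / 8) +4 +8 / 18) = 513 / 452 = 1.13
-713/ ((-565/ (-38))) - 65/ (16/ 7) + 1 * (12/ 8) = -677019/ 9040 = -74.89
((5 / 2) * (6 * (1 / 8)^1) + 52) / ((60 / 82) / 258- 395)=-759853 / 5571040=-0.14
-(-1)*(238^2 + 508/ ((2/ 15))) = 60454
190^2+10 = 36110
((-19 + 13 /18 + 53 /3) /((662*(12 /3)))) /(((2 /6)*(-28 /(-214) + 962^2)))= -1177 /1573269829536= -0.00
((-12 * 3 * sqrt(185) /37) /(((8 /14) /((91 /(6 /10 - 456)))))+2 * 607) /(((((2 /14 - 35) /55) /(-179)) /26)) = 259402325 * sqrt(185) /103822+543808265 /61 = 8948873.26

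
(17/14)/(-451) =-17/6314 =-0.00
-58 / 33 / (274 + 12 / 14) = -203 / 31746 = -0.01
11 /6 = 1.83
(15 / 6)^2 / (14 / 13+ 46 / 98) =3185 / 788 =4.04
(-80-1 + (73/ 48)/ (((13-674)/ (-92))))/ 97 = -640813/ 769404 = -0.83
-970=-970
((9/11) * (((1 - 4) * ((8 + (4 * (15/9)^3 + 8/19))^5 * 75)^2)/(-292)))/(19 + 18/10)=24818782535914467768701411401000000000000000/54228335602896142401153946077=457671847383584.18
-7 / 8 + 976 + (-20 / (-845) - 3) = 1314345 / 1352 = 972.15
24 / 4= 6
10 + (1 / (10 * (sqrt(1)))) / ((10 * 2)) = 2001 / 200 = 10.00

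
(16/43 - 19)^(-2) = 1849/641601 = 0.00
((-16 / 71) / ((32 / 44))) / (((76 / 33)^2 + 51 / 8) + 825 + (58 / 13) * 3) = -2491632 / 6835510729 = -0.00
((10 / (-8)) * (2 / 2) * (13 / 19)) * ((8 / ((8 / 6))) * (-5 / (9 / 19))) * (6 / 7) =325 / 7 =46.43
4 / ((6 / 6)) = 4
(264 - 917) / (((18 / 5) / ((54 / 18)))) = -3265 / 6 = -544.17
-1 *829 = -829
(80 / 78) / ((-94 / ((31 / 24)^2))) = -4805 / 263952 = -0.02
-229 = -229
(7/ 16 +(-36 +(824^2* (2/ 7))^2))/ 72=522685270.00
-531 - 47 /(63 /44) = -35521 /63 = -563.83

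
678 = 678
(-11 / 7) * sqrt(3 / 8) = -11 * sqrt(6) / 28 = -0.96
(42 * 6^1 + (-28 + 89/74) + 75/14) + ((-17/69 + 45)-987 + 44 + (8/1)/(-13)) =-155261906/232323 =-668.30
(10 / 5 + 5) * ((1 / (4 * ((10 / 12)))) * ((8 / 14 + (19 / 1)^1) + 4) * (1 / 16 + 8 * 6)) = 76131 / 32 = 2379.09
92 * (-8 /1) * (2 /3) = -1472 /3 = -490.67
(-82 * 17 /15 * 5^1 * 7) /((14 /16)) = -11152 /3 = -3717.33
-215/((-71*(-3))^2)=-215/45369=-0.00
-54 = -54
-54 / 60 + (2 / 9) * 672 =4453 / 30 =148.43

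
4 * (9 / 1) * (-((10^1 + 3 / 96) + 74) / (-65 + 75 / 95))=459819 / 9760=47.11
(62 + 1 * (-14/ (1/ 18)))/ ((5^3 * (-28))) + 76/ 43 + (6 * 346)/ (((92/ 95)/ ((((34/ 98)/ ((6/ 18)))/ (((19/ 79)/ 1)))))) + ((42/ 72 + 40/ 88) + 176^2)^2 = 20256491021040641069/ 21109611600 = 959586154.63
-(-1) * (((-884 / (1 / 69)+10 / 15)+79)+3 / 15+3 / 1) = -913697 / 15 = -60913.13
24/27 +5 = 53/9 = 5.89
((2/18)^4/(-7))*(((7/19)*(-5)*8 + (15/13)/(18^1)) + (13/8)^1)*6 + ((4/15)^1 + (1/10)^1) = 83575841/226879380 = 0.37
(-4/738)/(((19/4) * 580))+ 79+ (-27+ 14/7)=54896128/1016595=54.00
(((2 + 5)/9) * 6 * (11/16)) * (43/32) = 3311/768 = 4.31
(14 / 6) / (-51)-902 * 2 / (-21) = 91955 / 1071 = 85.86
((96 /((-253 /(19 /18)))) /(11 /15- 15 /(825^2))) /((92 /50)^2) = -32656250 /202422379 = -0.16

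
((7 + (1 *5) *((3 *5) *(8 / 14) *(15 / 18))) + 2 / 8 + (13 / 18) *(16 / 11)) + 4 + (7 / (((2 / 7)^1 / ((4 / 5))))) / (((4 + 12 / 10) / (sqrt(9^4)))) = 12732329 / 36036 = 353.32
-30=-30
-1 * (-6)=6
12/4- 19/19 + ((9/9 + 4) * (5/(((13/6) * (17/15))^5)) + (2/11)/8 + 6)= 192590976680653/23196050464444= 8.30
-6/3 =-2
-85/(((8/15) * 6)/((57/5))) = -4845/16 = -302.81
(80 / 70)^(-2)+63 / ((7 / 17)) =9841 / 64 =153.77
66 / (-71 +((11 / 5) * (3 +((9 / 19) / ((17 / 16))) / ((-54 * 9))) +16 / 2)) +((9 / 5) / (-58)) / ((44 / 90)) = -387145089 / 313820716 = -1.23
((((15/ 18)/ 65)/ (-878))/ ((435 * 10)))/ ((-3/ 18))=1/ 49650900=0.00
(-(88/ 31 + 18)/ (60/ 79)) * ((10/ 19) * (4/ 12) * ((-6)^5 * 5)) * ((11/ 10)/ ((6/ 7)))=7445592/ 31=240180.39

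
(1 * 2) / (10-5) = 2 / 5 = 0.40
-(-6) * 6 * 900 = 32400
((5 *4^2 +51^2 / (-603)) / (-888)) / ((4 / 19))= -96349 / 237984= -0.40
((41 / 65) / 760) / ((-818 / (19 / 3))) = -41 / 6380400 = -0.00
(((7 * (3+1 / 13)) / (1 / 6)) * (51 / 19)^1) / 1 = 85680 / 247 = 346.88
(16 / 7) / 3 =16 / 21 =0.76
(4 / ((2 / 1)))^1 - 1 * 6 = -4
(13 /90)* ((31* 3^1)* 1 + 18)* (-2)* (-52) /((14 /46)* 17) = 322.28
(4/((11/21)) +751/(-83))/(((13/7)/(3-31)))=252644/11869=21.29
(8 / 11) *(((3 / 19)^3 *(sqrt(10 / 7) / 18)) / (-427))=-12 *sqrt(70) / 225517061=-0.00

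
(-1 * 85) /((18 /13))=-1105 /18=-61.39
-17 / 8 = -2.12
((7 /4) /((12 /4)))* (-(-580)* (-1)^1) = -1015 /3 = -338.33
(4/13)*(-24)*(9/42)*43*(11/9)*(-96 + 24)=544896/91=5987.87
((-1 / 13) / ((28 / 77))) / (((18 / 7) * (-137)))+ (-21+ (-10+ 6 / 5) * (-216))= 1205252953 / 641160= 1879.80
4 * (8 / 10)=16 / 5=3.20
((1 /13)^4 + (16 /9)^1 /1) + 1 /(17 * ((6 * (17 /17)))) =15623173 /8739666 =1.79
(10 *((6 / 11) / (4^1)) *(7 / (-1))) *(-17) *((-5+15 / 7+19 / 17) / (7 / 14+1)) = -2070 / 11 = -188.18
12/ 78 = 2/ 13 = 0.15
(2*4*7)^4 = 9834496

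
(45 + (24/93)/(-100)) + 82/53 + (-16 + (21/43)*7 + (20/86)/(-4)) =119767909/3532450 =33.91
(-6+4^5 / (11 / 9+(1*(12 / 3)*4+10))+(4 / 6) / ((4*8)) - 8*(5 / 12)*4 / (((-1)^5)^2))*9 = 645759 / 3920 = 164.73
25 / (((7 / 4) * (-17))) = -0.84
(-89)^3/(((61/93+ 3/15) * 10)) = -65562117/796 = -82364.47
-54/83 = -0.65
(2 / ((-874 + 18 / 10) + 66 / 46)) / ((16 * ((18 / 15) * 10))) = -115 / 9613248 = -0.00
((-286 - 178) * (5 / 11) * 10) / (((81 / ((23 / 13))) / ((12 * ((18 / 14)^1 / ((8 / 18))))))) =-1600800 / 1001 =-1599.20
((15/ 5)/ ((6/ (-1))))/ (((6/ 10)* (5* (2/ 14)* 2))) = -7/ 12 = -0.58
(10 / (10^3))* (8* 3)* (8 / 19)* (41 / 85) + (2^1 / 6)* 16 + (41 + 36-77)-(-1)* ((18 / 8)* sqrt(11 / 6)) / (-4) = 651904 / 121125-3* sqrt(66) / 32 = 4.62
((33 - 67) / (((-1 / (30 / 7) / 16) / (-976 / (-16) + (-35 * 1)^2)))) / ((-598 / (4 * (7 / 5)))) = -8395008 / 299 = -28076.95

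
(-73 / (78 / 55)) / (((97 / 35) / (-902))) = 63376775 / 3783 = 16753.05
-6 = -6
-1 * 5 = -5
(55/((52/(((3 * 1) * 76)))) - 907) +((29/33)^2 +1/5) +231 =-30711763/70785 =-433.87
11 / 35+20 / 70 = 3 / 5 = 0.60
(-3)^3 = -27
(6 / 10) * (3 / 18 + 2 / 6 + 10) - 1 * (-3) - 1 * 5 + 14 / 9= 527 / 90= 5.86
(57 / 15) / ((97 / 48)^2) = 43776 / 47045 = 0.93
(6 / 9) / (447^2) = 2 / 599427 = 0.00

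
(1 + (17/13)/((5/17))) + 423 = 27849/65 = 428.45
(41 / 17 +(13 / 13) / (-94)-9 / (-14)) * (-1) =-17025 / 5593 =-3.04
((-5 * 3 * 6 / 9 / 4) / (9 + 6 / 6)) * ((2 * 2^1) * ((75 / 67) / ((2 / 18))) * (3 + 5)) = -5400 / 67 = -80.60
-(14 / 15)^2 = -196 / 225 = -0.87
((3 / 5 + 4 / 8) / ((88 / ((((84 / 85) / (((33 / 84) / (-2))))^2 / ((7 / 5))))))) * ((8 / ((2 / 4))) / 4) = 790272 / 874225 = 0.90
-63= -63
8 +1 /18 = 145 /18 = 8.06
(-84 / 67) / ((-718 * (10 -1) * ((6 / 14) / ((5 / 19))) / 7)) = 3430 / 4113063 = 0.00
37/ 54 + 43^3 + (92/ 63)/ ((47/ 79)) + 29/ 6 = 706331506/ 8883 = 79514.97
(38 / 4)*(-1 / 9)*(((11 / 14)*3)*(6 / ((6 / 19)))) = -3971 / 84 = -47.27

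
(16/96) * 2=0.33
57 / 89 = 0.64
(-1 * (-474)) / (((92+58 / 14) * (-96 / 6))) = -1659 / 5384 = -0.31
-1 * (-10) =10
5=5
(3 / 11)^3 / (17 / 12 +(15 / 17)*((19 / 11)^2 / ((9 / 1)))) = 1836 / 154693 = 0.01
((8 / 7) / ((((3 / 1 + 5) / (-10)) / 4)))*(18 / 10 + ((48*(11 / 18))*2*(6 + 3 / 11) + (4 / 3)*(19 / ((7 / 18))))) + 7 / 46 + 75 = -5432671 / 2254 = -2410.24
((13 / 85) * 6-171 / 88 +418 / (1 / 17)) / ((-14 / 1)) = -507.50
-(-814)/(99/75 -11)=-925/11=-84.09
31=31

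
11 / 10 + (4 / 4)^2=21 / 10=2.10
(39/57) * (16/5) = 208/95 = 2.19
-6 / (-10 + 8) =3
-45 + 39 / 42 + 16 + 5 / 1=-323 / 14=-23.07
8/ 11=0.73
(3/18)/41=1/246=0.00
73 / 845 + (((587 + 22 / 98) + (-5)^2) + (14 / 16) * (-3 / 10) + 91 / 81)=613.17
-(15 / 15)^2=-1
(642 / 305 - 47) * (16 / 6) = -109544 / 915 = -119.72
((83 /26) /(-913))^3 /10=-1 /233936560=-0.00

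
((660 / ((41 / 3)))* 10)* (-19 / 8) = -47025 / 41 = -1146.95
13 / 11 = 1.18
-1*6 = -6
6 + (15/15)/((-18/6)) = 17/3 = 5.67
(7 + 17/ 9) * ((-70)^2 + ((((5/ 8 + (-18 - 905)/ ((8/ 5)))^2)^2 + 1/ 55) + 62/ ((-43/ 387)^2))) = 517517681828797/ 528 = 980147124675.75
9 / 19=0.47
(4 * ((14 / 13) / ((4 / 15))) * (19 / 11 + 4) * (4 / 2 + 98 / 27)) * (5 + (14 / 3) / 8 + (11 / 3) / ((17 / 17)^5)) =688940 / 143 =4817.76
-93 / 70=-1.33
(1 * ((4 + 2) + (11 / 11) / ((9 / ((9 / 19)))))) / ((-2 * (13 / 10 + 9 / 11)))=-6325 / 4427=-1.43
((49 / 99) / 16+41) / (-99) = -64993 / 156816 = -0.41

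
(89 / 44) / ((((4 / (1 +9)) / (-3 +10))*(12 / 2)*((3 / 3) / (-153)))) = -902.64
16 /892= 4 /223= 0.02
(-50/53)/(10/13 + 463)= -650/319537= -0.00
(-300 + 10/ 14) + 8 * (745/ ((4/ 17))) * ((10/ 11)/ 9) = 1565695/ 693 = 2259.30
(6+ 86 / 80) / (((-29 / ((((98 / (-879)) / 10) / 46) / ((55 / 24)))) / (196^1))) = 1358966 / 268717625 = 0.01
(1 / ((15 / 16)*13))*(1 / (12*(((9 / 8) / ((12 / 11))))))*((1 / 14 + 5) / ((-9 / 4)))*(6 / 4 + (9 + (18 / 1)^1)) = -172672 / 405405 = -0.43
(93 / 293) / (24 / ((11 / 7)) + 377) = 1023 / 1264295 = 0.00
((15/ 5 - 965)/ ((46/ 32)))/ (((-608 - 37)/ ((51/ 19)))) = 261664/ 93955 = 2.78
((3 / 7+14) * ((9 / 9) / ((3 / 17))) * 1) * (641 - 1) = 1098880 / 21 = 52327.62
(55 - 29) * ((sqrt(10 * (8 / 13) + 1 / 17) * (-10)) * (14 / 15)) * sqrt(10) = -56 * sqrt(3034330) / 51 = -1912.71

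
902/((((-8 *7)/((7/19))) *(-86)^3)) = 451/48340256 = 0.00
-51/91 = -0.56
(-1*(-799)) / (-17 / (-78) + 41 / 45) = 934830 / 1321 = 707.67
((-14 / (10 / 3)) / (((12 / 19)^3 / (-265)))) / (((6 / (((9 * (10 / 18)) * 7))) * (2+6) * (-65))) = -17812823 / 359424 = -49.56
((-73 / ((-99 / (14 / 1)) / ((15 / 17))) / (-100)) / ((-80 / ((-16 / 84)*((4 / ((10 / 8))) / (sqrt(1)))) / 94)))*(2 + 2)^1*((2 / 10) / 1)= -54896 / 1051875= -0.05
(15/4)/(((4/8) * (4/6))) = 45/4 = 11.25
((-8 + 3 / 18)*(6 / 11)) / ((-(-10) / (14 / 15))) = -329 / 825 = -0.40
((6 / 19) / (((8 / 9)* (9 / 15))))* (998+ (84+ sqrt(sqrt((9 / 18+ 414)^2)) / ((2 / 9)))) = 405* sqrt(1658) / 304+ 24345 / 38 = 694.90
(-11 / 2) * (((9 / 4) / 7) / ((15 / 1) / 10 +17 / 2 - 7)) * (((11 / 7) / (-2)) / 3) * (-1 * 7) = -121 / 112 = -1.08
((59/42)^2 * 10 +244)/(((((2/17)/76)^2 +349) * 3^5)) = 48536563354/15607571350455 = 0.00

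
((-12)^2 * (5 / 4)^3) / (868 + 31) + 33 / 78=34403 / 46748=0.74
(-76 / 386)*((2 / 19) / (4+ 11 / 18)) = -72 / 16019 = -0.00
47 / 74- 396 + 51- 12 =-26371 / 74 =-356.36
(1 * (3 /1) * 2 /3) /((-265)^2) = 2 /70225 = 0.00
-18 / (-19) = 0.95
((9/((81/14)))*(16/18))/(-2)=-56/81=-0.69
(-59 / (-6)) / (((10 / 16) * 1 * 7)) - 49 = -4909 / 105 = -46.75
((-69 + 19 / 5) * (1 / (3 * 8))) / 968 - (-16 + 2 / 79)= 15.97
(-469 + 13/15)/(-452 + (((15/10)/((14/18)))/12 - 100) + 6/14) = 393232/463185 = 0.85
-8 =-8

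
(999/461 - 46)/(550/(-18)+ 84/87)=5274027/3560303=1.48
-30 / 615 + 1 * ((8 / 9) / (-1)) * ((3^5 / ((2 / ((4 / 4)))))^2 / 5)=-538012 / 205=-2624.45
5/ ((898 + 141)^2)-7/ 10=-7556597/ 10795210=-0.70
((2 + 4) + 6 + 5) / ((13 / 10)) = 170 / 13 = 13.08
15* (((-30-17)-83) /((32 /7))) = -6825 /16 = -426.56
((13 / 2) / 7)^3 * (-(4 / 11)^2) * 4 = -17576 / 41503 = -0.42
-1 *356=-356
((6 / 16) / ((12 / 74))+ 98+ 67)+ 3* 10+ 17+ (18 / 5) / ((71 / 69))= 1237167 / 5680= 217.81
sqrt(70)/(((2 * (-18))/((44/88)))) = -0.12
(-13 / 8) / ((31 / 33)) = -429 / 248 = -1.73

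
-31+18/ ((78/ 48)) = -259/ 13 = -19.92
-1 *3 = -3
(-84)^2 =7056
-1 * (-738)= 738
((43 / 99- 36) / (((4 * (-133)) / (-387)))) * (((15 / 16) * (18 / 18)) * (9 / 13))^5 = -2.98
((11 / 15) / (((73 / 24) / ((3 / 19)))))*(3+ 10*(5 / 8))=2442 / 6935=0.35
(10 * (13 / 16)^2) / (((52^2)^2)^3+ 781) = 845 / 50032256830240024790656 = 0.00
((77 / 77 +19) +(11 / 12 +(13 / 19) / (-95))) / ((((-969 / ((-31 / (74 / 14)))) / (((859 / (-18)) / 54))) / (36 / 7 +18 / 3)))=-1.25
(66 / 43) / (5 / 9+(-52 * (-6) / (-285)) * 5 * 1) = -11286 / 36163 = -0.31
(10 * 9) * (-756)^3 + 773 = -38887308667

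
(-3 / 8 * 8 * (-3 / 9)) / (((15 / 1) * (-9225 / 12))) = -4 / 46125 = -0.00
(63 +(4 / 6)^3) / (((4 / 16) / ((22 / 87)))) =64.02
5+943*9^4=6187028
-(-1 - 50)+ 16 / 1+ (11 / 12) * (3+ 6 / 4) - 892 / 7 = -3153 / 56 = -56.30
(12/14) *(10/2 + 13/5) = 228/35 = 6.51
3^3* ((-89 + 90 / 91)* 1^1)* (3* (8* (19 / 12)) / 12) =-1369539 / 182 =-7524.94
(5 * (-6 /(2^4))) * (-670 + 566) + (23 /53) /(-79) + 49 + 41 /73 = 74748832 /305651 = 244.56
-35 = -35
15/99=5/33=0.15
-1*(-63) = 63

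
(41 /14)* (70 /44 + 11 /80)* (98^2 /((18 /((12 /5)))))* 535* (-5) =-762903687 /44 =-17338720.16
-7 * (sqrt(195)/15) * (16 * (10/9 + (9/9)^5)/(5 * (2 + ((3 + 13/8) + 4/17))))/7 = -41344 * sqrt(195)/629775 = -0.92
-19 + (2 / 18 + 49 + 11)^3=158326570 / 729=217183.22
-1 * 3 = -3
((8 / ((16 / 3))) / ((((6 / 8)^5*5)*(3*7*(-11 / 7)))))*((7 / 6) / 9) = -1792 / 360855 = -0.00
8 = 8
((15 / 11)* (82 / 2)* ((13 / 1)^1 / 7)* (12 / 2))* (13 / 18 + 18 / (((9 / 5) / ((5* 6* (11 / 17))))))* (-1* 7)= -849678.96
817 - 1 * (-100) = 917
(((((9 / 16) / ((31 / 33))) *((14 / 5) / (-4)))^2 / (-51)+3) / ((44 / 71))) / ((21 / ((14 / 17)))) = 29660033521 / 156416972800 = 0.19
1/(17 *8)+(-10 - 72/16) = -1971/136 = -14.49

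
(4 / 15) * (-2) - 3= -53 / 15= -3.53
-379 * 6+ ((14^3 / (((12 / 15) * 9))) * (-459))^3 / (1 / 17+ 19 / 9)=-204750196822693992 / 83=-2466869841237277.01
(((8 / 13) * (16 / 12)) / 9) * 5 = 160 / 351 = 0.46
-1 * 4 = -4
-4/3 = -1.33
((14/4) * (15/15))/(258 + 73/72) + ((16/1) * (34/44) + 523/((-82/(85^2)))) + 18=-46051.03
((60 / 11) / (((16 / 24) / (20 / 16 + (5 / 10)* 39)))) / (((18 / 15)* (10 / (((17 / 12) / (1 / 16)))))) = 7055 / 22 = 320.68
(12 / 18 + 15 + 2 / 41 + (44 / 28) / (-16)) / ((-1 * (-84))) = 215143 / 1157184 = 0.19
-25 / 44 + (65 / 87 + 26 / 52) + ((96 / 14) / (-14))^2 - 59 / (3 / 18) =-3245178785 / 9191028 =-353.08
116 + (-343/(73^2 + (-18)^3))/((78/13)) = 350431/3018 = 116.11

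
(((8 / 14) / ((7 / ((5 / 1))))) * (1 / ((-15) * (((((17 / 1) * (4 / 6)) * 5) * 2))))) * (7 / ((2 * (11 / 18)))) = -9 / 6545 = -0.00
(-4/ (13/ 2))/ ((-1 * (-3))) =-8/ 39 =-0.21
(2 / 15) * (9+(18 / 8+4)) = 61 / 30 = 2.03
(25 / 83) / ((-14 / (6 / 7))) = -75 / 4067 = -0.02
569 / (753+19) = 0.74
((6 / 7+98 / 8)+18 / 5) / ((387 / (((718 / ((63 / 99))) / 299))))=9236711 / 56699370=0.16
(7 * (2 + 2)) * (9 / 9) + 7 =35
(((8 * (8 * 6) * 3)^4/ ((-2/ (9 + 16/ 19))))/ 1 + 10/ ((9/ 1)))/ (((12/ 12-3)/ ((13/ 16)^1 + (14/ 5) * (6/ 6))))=214156807344460993/ 13680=15654737378981.07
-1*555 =-555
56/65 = 0.86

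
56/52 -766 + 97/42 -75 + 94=-406013/546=-743.61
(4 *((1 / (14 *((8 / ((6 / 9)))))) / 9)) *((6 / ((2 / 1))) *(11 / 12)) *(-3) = -11 / 504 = -0.02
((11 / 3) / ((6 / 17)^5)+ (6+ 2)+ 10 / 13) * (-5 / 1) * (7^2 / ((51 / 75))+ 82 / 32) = -20875357230355 / 82487808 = -253072.03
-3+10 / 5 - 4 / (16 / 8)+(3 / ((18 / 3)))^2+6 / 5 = -31 / 20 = -1.55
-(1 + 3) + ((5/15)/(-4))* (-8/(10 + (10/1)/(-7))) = -353/90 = -3.92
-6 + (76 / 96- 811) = -19589 / 24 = -816.21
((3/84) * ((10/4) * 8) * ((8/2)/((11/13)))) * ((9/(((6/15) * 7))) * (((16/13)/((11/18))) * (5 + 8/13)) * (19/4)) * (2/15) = 5991840/77077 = 77.74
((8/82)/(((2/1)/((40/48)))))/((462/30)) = 25/9471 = 0.00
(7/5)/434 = 1/310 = 0.00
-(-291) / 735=97 / 245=0.40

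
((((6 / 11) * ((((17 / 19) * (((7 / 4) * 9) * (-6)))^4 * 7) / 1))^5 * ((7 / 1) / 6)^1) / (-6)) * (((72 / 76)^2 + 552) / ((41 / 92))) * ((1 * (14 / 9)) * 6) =-116939970199382695473667123992646503608562562901901154955565241050863082396175269699 / 183508614286175387866081421277862811648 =-637245126907333211699755800000000000000000000.00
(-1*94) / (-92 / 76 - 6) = 1786 / 137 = 13.04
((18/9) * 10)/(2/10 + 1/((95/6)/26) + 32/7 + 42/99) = 87780/30011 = 2.92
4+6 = 10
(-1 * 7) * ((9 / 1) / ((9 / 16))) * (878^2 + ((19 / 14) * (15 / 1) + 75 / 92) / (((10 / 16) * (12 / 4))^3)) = -49645136448 / 575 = -86339367.74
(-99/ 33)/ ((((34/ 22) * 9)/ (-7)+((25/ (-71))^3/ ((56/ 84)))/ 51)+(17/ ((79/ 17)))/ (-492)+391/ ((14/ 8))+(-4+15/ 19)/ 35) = -5189813444512620/ 382906355635544789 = -0.01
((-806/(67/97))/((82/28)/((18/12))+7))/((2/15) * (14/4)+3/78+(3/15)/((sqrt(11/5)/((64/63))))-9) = 5593753226880 * sqrt(55)/167623100006711+2572665940980135/167623100006711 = 15.60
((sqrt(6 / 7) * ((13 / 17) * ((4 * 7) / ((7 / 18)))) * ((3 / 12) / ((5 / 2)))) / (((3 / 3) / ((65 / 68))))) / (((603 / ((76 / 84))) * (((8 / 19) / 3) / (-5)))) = -305045 * sqrt(42) / 7590296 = -0.26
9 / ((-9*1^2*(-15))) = 1 / 15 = 0.07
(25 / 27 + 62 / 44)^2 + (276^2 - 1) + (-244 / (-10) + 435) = 135206494637 / 1764180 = 76639.85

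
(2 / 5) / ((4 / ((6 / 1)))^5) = 243 / 80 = 3.04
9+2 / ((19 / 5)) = 181 / 19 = 9.53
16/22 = 0.73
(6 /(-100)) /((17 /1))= -3 /850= -0.00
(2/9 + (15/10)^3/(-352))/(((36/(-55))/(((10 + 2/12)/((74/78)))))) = -21367385/6137856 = -3.48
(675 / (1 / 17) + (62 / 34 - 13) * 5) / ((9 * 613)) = 194125 / 93789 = 2.07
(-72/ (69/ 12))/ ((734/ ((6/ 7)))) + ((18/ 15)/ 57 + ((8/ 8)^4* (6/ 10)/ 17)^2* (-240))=-94910986/ 324446717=-0.29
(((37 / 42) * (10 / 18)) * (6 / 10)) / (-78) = -37 / 9828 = -0.00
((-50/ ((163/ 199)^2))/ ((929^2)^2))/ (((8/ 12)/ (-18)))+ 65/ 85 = 257265422146557307/ 336424012387780313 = 0.76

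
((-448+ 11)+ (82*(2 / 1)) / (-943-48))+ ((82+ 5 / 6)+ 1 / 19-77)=-431.28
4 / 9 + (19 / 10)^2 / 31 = 15649 / 27900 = 0.56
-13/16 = -0.81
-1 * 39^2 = -1521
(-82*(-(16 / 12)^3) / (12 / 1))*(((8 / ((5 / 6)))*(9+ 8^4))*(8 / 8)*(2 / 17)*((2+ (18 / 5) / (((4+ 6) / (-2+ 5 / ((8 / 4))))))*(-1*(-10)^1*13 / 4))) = 12210595072 / 2295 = 5320520.73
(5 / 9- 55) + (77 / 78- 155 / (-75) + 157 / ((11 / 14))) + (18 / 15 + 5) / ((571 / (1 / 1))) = 1090839967 / 7348770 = 148.44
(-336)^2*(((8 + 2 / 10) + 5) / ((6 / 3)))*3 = 11176704 / 5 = 2235340.80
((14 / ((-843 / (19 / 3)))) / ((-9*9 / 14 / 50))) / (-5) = -0.18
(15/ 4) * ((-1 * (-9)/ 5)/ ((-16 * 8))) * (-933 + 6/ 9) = 25173/ 512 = 49.17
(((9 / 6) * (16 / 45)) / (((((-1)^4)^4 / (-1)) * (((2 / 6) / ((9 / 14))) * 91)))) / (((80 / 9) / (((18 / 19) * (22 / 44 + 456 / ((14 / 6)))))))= -153819 / 651700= -0.24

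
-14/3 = -4.67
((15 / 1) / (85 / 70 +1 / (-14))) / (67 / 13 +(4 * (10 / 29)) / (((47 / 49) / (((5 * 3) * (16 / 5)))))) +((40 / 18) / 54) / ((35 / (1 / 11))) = 34832751721 / 196744069368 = 0.18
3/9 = 1/3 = 0.33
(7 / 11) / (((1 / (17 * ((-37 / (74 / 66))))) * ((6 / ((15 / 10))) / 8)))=-714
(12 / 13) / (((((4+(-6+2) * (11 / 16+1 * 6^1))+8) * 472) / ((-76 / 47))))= 456 / 2126891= 0.00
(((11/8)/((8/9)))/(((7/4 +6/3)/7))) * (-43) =-9933/80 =-124.16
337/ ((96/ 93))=10447/ 32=326.47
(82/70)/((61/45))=369/427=0.86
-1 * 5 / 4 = -1.25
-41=-41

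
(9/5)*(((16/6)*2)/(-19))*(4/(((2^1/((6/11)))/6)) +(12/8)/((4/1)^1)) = -3654/1045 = -3.50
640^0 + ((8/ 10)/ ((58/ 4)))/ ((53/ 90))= 1.09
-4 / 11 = -0.36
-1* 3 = -3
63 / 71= 0.89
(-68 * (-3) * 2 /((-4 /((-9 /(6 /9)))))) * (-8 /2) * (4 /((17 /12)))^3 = -35831808 /289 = -123985.49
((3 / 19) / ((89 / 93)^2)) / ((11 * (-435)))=-8649 / 240045905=-0.00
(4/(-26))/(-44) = 1/286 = 0.00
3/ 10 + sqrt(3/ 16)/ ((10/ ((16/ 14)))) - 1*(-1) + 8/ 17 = sqrt(3)/ 35 + 301/ 170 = 1.82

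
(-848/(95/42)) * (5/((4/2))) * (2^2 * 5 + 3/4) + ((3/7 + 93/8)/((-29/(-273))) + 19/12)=-19333.16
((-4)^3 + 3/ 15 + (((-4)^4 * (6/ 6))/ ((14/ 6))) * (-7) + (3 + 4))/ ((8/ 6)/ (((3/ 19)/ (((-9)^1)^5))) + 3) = 4124/ 2493165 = 0.00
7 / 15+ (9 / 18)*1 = 29 / 30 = 0.97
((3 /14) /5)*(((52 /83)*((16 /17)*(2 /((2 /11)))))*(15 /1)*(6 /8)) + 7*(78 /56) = 508755 /39508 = 12.88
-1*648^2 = -419904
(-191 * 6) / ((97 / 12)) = -13752 / 97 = -141.77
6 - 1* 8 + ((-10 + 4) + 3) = -5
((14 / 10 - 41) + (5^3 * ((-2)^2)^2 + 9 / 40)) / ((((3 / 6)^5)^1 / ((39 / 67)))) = 2446860 / 67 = 36520.30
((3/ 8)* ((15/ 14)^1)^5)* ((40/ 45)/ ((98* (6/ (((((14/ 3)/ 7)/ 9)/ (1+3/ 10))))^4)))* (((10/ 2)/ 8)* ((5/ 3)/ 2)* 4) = 48828125/ 600006538854659664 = 0.00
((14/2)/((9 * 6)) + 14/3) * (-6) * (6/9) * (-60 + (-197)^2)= -20071982/27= -743406.74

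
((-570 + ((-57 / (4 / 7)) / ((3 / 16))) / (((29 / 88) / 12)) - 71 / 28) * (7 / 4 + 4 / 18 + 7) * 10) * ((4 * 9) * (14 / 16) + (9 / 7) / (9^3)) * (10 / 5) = -112743579.88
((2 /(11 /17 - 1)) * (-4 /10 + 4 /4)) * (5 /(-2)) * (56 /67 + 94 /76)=89709 /5092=17.62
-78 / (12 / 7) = -91 / 2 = -45.50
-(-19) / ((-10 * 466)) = -19 / 4660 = -0.00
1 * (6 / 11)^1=6 / 11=0.55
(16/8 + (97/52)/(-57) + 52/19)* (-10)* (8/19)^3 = -17847040/5082519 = -3.51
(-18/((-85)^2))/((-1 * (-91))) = -18/657475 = -0.00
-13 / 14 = -0.93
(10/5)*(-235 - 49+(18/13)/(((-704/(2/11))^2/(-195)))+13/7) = -14804980145/26236672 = -564.29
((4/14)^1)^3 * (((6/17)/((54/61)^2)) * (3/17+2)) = 550708/24087861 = 0.02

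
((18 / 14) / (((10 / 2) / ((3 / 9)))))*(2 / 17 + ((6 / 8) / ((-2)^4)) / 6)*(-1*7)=-819 / 10880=-0.08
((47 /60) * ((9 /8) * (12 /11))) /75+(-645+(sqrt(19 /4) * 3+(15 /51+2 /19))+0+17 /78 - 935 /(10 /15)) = -283628614823 /138567000+3 * sqrt(19) /2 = -2040.33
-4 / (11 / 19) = -76 / 11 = -6.91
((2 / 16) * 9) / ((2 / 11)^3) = 11979 / 64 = 187.17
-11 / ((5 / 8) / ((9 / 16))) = -99 / 10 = -9.90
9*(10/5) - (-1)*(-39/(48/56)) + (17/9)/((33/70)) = -13955/594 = -23.49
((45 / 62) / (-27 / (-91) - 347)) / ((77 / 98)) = -5733 / 2151710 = -0.00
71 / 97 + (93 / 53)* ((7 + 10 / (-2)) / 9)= 17303 / 15423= 1.12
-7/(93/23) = -161/93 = -1.73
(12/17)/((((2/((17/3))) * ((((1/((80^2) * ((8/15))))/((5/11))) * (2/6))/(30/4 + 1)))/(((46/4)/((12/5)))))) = 12512000/33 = 379151.52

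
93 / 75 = 31 / 25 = 1.24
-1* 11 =-11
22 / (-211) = -22 / 211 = -0.10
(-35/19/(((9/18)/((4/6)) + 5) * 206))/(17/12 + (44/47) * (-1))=-39480/12197981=-0.00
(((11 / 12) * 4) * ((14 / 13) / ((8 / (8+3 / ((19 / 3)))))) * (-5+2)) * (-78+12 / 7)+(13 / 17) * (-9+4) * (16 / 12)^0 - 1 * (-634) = 13330791 / 8398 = 1587.38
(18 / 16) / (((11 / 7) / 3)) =189 / 88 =2.15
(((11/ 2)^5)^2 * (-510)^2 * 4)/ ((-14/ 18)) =-15179229312120225/ 448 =-33882208285982.65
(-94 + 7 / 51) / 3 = -4787 / 153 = -31.29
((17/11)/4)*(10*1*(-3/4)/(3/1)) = -85/88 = -0.97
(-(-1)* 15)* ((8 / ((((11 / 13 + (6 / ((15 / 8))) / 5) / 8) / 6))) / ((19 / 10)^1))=6240000 / 3059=2039.88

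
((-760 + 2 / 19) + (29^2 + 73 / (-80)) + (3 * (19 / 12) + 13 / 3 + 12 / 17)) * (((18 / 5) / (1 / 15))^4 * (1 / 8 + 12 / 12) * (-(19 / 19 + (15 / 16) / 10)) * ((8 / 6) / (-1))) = 25949106020061 / 20672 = 1255277961.50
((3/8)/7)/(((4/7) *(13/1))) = 3/416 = 0.01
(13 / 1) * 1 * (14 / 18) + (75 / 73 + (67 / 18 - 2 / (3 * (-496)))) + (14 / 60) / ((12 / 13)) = 1539221 / 101835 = 15.11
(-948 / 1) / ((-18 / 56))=8848 / 3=2949.33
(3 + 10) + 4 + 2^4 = 33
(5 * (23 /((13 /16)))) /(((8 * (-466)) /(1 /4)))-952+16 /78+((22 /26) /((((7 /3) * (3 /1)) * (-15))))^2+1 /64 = -951.79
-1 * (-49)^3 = 117649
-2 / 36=-1 / 18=-0.06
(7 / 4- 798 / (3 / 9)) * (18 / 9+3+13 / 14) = -113461 / 8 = -14182.62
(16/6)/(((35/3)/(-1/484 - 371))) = -71826/847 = -84.80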